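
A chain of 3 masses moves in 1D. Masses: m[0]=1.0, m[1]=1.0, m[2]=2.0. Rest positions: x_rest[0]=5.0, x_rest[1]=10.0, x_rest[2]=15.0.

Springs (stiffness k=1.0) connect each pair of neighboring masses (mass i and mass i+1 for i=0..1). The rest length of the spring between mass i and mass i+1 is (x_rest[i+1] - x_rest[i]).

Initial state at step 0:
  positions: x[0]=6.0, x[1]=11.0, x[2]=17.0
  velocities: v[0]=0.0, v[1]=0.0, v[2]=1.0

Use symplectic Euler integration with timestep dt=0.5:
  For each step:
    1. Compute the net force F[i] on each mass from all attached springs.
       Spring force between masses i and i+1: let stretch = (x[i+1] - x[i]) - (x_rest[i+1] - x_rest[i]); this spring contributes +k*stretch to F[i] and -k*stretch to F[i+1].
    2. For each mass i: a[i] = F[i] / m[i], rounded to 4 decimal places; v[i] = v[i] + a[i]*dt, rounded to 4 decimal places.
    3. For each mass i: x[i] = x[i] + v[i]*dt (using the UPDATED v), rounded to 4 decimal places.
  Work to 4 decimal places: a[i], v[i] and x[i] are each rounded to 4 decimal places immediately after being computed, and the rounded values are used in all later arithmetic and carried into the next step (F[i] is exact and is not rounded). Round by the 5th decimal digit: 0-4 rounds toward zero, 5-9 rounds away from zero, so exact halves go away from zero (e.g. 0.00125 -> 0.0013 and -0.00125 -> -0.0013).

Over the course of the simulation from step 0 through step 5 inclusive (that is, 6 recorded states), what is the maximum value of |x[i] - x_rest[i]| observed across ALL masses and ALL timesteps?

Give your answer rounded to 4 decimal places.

Step 0: x=[6.0000 11.0000 17.0000] v=[0.0000 0.0000 1.0000]
Step 1: x=[6.0000 11.2500 17.3750] v=[0.0000 0.5000 0.7500]
Step 2: x=[6.0625 11.7188 17.6094] v=[0.1250 0.9375 0.4688]
Step 3: x=[6.2891 12.2462 17.7325] v=[0.4532 1.0547 0.2462]
Step 4: x=[6.7550 12.6559 17.7948] v=[0.9318 0.8193 0.1246]
Step 5: x=[7.4462 12.8751 17.8398] v=[1.3823 0.4383 0.0899]
Max displacement = 2.8751

Answer: 2.8751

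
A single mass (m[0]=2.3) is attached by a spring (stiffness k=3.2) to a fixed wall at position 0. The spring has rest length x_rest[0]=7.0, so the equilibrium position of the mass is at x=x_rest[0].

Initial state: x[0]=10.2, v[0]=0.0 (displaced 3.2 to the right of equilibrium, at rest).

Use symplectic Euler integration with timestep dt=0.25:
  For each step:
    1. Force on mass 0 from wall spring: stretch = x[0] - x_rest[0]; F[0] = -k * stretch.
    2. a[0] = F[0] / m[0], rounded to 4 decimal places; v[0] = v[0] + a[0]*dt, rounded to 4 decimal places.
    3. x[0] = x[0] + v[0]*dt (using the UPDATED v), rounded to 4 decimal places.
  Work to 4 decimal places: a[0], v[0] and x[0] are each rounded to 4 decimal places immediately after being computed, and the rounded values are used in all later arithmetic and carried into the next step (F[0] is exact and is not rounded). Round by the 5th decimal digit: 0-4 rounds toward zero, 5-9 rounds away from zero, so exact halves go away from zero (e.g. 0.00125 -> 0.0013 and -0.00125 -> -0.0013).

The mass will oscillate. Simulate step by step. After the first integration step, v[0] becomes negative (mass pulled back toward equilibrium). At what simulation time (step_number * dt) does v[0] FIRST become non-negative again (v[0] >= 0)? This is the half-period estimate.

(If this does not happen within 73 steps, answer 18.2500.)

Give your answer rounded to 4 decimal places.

Step 0: x=[10.2000] v=[0.0000]
Step 1: x=[9.9217] v=[-1.1131]
Step 2: x=[9.3894] v=[-2.1294]
Step 3: x=[8.6493] v=[-2.9605]
Step 4: x=[7.7658] v=[-3.5342]
Step 5: x=[6.8157] v=[-3.8006]
Step 6: x=[5.8816] v=[-3.7365]
Step 7: x=[5.0447] v=[-3.3475]
Step 8: x=[4.3779] v=[-2.6674]
Step 9: x=[3.9391] v=[-1.7554]
Step 10: x=[3.7664] v=[-0.6908]
Step 11: x=[3.8749] v=[0.4339]
First v>=0 after going negative at step 11, time=2.7500

Answer: 2.7500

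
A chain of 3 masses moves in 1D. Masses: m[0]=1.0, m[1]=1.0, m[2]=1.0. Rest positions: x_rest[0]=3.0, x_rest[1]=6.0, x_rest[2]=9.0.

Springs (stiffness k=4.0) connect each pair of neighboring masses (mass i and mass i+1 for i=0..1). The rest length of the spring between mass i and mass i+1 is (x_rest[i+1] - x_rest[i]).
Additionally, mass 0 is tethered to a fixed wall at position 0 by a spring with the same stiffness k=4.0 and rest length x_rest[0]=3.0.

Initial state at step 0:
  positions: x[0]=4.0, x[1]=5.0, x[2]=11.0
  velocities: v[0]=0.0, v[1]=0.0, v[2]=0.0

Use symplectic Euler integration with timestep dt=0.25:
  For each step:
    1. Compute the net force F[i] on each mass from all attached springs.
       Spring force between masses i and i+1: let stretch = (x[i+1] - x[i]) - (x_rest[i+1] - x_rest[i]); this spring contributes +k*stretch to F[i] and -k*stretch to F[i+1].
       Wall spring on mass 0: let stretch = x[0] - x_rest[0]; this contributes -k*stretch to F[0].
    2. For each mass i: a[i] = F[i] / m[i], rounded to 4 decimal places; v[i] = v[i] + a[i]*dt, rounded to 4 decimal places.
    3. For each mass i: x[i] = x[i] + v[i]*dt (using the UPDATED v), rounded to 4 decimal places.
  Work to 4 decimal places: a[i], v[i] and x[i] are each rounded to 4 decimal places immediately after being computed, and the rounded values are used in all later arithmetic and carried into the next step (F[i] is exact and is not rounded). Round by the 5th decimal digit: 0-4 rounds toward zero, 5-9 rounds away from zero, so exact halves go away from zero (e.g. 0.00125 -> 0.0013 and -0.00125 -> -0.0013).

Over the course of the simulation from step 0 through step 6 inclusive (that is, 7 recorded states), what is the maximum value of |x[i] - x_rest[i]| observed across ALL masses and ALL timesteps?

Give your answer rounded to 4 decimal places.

Answer: 2.2969

Derivation:
Step 0: x=[4.0000 5.0000 11.0000] v=[0.0000 0.0000 0.0000]
Step 1: x=[3.2500 6.2500 10.2500] v=[-3.0000 5.0000 -3.0000]
Step 2: x=[2.4375 7.7500 9.2500] v=[-3.2500 6.0000 -4.0000]
Step 3: x=[2.3438 8.2969 8.6250] v=[-0.3750 2.1875 -2.5000]
Step 4: x=[3.1524 7.4375 8.6680] v=[3.2343 -3.4375 0.1719]
Step 5: x=[4.2442 5.8145 9.1534] v=[4.3670 -6.4921 1.9414]
Step 6: x=[4.6675 4.6336 9.5540] v=[1.6931 -4.7235 1.6025]
Max displacement = 2.2969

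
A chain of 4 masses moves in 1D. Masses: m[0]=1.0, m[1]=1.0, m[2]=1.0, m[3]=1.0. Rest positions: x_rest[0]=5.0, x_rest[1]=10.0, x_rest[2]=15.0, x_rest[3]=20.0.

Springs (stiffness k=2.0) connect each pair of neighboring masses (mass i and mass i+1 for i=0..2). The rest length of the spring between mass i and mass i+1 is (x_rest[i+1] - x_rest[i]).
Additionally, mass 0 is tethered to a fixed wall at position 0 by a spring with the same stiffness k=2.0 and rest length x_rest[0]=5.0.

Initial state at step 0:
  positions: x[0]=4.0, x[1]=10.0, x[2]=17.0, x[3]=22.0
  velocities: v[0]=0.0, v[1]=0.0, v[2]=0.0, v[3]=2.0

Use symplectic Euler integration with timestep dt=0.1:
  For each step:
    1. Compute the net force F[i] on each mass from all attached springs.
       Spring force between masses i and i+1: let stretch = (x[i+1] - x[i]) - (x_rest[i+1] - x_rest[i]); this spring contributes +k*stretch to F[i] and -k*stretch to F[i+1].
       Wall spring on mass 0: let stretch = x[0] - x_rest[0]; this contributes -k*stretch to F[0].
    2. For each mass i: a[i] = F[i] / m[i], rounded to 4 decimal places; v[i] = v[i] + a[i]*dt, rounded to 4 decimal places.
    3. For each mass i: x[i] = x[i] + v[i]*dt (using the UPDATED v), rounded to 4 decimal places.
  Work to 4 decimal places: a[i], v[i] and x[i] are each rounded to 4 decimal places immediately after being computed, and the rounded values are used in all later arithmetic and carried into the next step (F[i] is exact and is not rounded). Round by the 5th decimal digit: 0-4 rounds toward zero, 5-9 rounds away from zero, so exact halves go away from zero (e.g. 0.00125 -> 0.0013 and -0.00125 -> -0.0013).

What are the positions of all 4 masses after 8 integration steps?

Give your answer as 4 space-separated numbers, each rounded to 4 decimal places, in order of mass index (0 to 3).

Step 0: x=[4.0000 10.0000 17.0000 22.0000] v=[0.0000 0.0000 0.0000 2.0000]
Step 1: x=[4.0400 10.0200 16.9600 22.2000] v=[0.4000 0.2000 -0.4000 2.0000]
Step 2: x=[4.1188 10.0592 16.8860 22.3952] v=[0.7880 0.3920 -0.7400 1.9520]
Step 3: x=[4.2340 10.1161 16.7857 22.5802] v=[1.1523 0.5693 -1.0035 1.8502]
Step 4: x=[4.3822 10.1888 16.6679 22.7493] v=[1.4819 0.7268 -1.1785 1.6913]
Step 5: x=[4.5589 10.2749 16.5421 22.8968] v=[1.7668 0.8613 -1.2580 1.4750]
Step 6: x=[4.7587 10.3721 16.4181 23.0172] v=[1.9982 0.9715 -1.2405 1.2041]
Step 7: x=[4.9756 10.4779 16.3051 23.1056] v=[2.1691 1.0580 -1.1299 0.8843]
Step 8: x=[5.2030 10.5902 16.2116 23.1580] v=[2.2744 1.1230 -0.9352 0.5242]

Answer: 5.2030 10.5902 16.2116 23.1580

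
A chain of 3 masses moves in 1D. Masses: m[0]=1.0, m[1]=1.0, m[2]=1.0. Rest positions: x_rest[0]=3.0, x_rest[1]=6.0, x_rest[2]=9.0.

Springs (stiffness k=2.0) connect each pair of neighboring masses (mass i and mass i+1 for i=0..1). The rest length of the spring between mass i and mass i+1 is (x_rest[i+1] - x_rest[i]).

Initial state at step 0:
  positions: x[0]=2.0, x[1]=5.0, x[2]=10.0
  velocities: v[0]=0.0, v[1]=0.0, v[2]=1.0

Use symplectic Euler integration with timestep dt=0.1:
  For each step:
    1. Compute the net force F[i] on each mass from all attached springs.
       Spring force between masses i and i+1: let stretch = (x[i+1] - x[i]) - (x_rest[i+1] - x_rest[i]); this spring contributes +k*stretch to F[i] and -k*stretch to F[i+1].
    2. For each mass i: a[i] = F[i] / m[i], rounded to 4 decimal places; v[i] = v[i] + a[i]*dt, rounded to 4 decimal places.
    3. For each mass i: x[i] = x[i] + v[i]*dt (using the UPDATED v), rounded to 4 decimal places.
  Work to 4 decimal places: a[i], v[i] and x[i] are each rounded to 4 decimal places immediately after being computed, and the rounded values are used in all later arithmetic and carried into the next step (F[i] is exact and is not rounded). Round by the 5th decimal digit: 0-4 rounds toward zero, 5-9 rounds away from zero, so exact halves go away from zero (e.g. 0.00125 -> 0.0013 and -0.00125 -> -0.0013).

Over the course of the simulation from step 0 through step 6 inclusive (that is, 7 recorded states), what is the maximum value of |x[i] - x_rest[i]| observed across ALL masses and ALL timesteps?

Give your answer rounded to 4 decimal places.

Answer: 1.0796

Derivation:
Step 0: x=[2.0000 5.0000 10.0000] v=[0.0000 0.0000 1.0000]
Step 1: x=[2.0000 5.0400 10.0600] v=[0.0000 0.4000 0.6000]
Step 2: x=[2.0008 5.1196 10.0796] v=[0.0080 0.7960 0.1960]
Step 3: x=[2.0040 5.2360 10.0600] v=[0.0318 1.1642 -0.1960]
Step 4: x=[2.0118 5.3843 10.0039] v=[0.0782 1.4826 -0.5608]
Step 5: x=[2.0271 5.5575 9.9154] v=[0.1527 1.7320 -0.8847]
Step 6: x=[2.0530 5.7473 9.7998] v=[0.2588 1.8975 -1.1563]
Max displacement = 1.0796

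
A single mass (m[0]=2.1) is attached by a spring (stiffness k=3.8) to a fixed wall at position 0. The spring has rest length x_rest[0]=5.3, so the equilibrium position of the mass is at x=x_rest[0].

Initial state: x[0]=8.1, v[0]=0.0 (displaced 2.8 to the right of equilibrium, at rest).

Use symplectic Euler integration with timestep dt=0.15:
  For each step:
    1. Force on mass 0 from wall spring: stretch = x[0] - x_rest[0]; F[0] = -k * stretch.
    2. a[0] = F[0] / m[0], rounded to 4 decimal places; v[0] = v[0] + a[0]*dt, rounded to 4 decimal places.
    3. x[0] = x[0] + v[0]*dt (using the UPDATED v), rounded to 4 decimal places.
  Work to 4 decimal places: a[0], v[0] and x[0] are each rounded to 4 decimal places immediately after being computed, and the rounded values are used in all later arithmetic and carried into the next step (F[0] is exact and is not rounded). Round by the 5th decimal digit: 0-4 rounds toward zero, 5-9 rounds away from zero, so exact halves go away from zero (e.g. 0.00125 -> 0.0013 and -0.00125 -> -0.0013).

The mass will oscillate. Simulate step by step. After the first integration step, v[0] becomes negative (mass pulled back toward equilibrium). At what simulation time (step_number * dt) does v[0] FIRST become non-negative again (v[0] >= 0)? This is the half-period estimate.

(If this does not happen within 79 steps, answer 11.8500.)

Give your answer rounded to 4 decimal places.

Answer: 2.4000

Derivation:
Step 0: x=[8.1000] v=[0.0000]
Step 1: x=[7.9860] v=[-0.7600]
Step 2: x=[7.7626] v=[-1.4891]
Step 3: x=[7.4390] v=[-2.1575]
Step 4: x=[7.0283] v=[-2.7381]
Step 5: x=[6.5472] v=[-3.2072]
Step 6: x=[6.0153] v=[-3.5457]
Step 7: x=[5.4543] v=[-3.7399]
Step 8: x=[4.8870] v=[-3.7818]
Step 9: x=[4.3365] v=[-3.6697]
Step 10: x=[3.8253] v=[-3.4082]
Step 11: x=[3.3741] v=[-3.0079]
Step 12: x=[3.0013] v=[-2.4852]
Step 13: x=[2.7221] v=[-1.8613]
Step 14: x=[2.5479] v=[-1.1616]
Step 15: x=[2.4857] v=[-0.4146]
Step 16: x=[2.5381] v=[0.3493]
First v>=0 after going negative at step 16, time=2.4000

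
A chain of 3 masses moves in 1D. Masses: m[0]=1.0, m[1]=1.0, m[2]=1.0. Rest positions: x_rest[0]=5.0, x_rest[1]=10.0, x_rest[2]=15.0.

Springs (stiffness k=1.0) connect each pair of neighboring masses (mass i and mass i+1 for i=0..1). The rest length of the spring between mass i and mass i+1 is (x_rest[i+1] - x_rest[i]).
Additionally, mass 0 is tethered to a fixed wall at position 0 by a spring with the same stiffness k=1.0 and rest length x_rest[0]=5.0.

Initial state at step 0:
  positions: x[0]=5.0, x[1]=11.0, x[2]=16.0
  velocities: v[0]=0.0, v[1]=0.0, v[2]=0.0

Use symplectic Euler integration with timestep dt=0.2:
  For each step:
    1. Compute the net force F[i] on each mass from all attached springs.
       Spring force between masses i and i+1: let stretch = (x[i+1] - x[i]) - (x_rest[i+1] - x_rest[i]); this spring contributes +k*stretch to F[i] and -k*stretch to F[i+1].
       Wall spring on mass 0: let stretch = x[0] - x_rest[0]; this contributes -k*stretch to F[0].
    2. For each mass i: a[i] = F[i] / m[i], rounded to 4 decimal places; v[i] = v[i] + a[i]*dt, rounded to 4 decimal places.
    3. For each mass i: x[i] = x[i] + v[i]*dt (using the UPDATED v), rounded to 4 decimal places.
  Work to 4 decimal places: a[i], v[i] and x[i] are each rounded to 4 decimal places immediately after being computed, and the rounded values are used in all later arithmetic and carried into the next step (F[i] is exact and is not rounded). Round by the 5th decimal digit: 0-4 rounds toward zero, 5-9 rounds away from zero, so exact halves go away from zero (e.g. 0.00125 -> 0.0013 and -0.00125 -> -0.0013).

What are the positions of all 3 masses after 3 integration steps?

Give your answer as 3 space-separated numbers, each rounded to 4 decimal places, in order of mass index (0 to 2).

Step 0: x=[5.0000 11.0000 16.0000] v=[0.0000 0.0000 0.0000]
Step 1: x=[5.0400 10.9600 16.0000] v=[0.2000 -0.2000 0.0000]
Step 2: x=[5.1152 10.8848 15.9984] v=[0.3760 -0.3760 -0.0080]
Step 3: x=[5.2166 10.7834 15.9923] v=[0.5069 -0.5072 -0.0307]

Answer: 5.2166 10.7834 15.9923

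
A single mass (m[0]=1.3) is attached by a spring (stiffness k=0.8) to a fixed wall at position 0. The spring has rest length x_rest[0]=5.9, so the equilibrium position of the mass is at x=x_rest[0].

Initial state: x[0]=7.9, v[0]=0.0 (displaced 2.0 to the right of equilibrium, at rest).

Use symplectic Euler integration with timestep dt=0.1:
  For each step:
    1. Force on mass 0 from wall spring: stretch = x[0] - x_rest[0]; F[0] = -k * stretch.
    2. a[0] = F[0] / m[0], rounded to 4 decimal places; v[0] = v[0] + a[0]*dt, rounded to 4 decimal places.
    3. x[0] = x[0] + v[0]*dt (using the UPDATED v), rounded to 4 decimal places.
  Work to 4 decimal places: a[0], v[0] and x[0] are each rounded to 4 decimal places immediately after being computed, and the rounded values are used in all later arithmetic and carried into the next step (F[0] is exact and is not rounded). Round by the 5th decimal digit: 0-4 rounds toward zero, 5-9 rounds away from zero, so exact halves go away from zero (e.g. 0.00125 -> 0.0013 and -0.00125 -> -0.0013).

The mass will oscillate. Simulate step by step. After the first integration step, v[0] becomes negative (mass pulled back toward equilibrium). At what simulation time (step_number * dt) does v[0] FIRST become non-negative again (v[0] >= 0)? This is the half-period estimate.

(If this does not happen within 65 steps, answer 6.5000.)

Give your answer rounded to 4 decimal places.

Step 0: x=[7.9000] v=[0.0000]
Step 1: x=[7.8877] v=[-0.1231]
Step 2: x=[7.8632] v=[-0.2454]
Step 3: x=[7.8266] v=[-0.3662]
Step 4: x=[7.7781] v=[-0.4848]
Step 5: x=[7.7181] v=[-0.6004]
Step 6: x=[7.6469] v=[-0.7123]
Step 7: x=[7.5649] v=[-0.8198]
Step 8: x=[7.4727] v=[-0.9223]
Step 9: x=[7.3708] v=[-1.0191]
Step 10: x=[7.2598] v=[-1.1096]
Step 11: x=[7.1405] v=[-1.1933]
Step 12: x=[7.0135] v=[-1.2696]
Step 13: x=[6.8797] v=[-1.3381]
Step 14: x=[6.7399] v=[-1.3984]
Step 15: x=[6.5949] v=[-1.4501]
Step 16: x=[6.4456] v=[-1.4929]
Step 17: x=[6.2930] v=[-1.5265]
Step 18: x=[6.1379] v=[-1.5507]
Step 19: x=[5.9814] v=[-1.5653]
Step 20: x=[5.8244] v=[-1.5703]
Step 21: x=[5.6678] v=[-1.5657]
Step 22: x=[5.5127] v=[-1.5514]
Step 23: x=[5.3599] v=[-1.5276]
Step 24: x=[5.2105] v=[-1.4944]
Step 25: x=[5.0653] v=[-1.4520]
Step 26: x=[4.9252] v=[-1.4006]
Step 27: x=[4.7911] v=[-1.3406]
Step 28: x=[4.6639] v=[-1.2724]
Step 29: x=[4.5443] v=[-1.1963]
Step 30: x=[4.4330] v=[-1.1129]
Step 31: x=[4.3307] v=[-1.0226]
Step 32: x=[4.2381] v=[-0.9260]
Step 33: x=[4.1557] v=[-0.8237]
Step 34: x=[4.0841] v=[-0.7164]
Step 35: x=[4.0236] v=[-0.6047]
Step 36: x=[3.9747] v=[-0.4892]
Step 37: x=[3.9376] v=[-0.3707]
Step 38: x=[3.9126] v=[-0.2499]
Step 39: x=[3.8998] v=[-0.1276]
Step 40: x=[3.8994] v=[-0.0045]
Step 41: x=[3.9113] v=[0.1186]
First v>=0 after going negative at step 41, time=4.1000

Answer: 4.1000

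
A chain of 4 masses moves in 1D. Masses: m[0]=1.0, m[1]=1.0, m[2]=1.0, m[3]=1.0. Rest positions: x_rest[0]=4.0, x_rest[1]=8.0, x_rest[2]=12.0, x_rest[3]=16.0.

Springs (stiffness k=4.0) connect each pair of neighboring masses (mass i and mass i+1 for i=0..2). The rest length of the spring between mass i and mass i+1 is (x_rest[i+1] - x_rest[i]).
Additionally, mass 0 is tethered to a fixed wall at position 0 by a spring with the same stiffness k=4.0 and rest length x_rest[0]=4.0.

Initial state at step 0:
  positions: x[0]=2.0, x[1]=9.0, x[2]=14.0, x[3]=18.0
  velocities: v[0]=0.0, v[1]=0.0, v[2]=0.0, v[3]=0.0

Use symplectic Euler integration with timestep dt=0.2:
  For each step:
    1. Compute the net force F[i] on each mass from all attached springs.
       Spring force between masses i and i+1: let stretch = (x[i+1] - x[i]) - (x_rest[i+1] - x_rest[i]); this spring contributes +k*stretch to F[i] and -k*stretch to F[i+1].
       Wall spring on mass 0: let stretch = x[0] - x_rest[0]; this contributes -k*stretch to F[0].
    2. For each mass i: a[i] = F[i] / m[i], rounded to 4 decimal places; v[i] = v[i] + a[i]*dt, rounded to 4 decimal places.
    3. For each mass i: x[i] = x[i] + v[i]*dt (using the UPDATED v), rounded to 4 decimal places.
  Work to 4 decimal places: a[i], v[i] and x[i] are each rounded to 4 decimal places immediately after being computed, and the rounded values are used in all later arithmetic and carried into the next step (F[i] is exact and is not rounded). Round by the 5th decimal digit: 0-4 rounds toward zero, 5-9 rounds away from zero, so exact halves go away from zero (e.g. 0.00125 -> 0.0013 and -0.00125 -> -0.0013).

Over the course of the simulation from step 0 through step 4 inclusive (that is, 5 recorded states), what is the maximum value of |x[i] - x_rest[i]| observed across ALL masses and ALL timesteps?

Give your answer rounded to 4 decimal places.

Answer: 2.2492

Derivation:
Step 0: x=[2.0000 9.0000 14.0000 18.0000] v=[0.0000 0.0000 0.0000 0.0000]
Step 1: x=[2.8000 8.6800 13.8400 18.0000] v=[4.0000 -1.6000 -0.8000 0.0000]
Step 2: x=[4.0928 8.2448 13.5200 17.9744] v=[6.4640 -2.1760 -1.6000 -0.1280]
Step 3: x=[5.3951 7.9893 13.0687 17.8761] v=[6.5114 -1.2774 -2.2566 -0.4915]
Step 4: x=[6.2492 8.1315 12.5739 17.6486] v=[4.2707 0.7108 -2.4742 -1.1374]
Max displacement = 2.2492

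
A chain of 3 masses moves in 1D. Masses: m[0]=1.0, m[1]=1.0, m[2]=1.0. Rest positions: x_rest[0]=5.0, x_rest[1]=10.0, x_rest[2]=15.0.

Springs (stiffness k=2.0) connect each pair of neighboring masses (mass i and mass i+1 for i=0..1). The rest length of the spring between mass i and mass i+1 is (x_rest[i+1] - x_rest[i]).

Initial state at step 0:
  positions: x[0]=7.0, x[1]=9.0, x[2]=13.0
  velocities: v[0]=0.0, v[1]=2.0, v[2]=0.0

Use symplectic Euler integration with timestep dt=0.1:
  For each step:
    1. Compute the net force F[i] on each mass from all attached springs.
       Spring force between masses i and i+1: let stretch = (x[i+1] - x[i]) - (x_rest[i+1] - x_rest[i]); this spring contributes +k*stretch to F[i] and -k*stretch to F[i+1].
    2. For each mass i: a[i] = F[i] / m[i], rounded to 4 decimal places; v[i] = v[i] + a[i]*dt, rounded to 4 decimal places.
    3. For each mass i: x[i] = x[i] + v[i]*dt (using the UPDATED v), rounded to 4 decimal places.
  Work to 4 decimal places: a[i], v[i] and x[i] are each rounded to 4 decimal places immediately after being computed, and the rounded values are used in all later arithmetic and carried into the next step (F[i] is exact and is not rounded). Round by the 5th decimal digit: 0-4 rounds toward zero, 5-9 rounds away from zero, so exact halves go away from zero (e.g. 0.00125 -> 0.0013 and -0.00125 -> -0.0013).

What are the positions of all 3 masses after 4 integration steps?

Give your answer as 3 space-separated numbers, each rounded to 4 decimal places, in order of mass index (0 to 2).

Step 0: x=[7.0000 9.0000 13.0000] v=[0.0000 2.0000 0.0000]
Step 1: x=[6.9400 9.2400 13.0200] v=[-0.6000 2.4000 0.2000]
Step 2: x=[6.8260 9.5096 13.0644] v=[-1.1400 2.6960 0.4440]
Step 3: x=[6.6657 9.7966 13.1377] v=[-1.6033 2.8702 0.7330]
Step 4: x=[6.4680 10.0878 13.2442] v=[-1.9771 2.9122 1.0648]

Answer: 6.4680 10.0878 13.2442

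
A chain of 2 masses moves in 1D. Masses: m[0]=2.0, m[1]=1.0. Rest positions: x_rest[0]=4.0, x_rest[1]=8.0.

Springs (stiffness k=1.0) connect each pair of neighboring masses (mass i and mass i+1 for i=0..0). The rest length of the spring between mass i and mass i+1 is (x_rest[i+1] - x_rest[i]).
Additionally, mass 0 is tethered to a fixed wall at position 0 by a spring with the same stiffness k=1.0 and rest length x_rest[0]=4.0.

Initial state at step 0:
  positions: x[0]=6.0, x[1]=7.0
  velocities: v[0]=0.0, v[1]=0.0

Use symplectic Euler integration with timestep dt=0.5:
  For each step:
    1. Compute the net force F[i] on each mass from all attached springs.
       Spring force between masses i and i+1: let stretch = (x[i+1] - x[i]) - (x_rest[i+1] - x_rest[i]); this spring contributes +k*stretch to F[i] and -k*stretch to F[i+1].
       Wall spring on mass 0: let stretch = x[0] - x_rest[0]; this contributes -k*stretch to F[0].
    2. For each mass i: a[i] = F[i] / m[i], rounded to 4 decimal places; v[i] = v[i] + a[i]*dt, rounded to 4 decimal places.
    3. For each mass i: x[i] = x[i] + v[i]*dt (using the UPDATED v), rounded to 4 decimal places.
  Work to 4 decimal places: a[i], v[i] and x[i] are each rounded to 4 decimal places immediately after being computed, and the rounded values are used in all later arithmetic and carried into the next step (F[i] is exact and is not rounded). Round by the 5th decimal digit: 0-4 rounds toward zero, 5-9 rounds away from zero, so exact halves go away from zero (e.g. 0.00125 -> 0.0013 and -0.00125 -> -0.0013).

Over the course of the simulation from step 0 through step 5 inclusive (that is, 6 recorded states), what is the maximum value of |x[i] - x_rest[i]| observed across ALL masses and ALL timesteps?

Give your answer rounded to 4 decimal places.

Step 0: x=[6.0000 7.0000] v=[0.0000 0.0000]
Step 1: x=[5.3750 7.7500] v=[-1.2500 1.5000]
Step 2: x=[4.3750 8.9063] v=[-2.0000 2.3125]
Step 3: x=[3.3946 9.9298] v=[-1.9609 2.0469]
Step 4: x=[2.8067 10.3195] v=[-1.1758 0.7793]
Step 5: x=[2.8071 9.8310] v=[0.0008 -0.9771]
Max displacement = 2.3195

Answer: 2.3195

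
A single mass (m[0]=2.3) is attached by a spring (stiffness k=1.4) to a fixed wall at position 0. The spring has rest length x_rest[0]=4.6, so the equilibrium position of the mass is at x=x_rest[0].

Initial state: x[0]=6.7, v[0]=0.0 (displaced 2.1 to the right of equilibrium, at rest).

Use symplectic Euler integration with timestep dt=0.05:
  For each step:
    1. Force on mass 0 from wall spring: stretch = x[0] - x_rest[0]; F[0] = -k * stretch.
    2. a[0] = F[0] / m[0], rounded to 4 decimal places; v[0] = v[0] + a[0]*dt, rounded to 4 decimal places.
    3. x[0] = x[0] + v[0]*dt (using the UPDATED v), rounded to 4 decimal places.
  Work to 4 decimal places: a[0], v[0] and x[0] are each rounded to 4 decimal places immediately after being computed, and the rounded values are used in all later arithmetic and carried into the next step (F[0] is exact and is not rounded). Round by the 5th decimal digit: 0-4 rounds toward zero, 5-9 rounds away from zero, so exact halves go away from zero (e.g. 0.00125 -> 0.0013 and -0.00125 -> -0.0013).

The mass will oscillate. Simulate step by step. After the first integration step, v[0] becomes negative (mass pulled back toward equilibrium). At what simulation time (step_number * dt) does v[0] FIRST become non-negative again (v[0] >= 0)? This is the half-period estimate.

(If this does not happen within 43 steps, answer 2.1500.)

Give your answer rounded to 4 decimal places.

Answer: 2.1500

Derivation:
Step 0: x=[6.7000] v=[0.0000]
Step 1: x=[6.6968] v=[-0.0639]
Step 2: x=[6.6904] v=[-0.1277]
Step 3: x=[6.6808] v=[-0.1913]
Step 4: x=[6.6681] v=[-0.2546]
Step 5: x=[6.6522] v=[-0.3175]
Step 6: x=[6.6332] v=[-0.3800]
Step 7: x=[6.6111] v=[-0.4419]
Step 8: x=[6.5859] v=[-0.5031]
Step 9: x=[6.5577] v=[-0.5635]
Step 10: x=[6.5265] v=[-0.6231]
Step 11: x=[6.4924] v=[-0.6817]
Step 12: x=[6.4554] v=[-0.7393]
Step 13: x=[6.4156] v=[-0.7958]
Step 14: x=[6.3730] v=[-0.8511]
Step 15: x=[6.3277] v=[-0.9051]
Step 16: x=[6.2798] v=[-0.9577]
Step 17: x=[6.2294] v=[-1.0088]
Step 18: x=[6.1765] v=[-1.0584]
Step 19: x=[6.1212] v=[-1.1064]
Step 20: x=[6.0636] v=[-1.1527]
Step 21: x=[6.0037] v=[-1.1972]
Step 22: x=[5.9417] v=[-1.2399]
Step 23: x=[5.8777] v=[-1.2807]
Step 24: x=[5.8117] v=[-1.3196]
Step 25: x=[5.7439] v=[-1.3565]
Step 26: x=[5.6743] v=[-1.3913]
Step 27: x=[5.6031] v=[-1.4240]
Step 28: x=[5.5304] v=[-1.4545]
Step 29: x=[5.4563] v=[-1.4828]
Step 30: x=[5.3809] v=[-1.5089]
Step 31: x=[5.3043] v=[-1.5327]
Step 32: x=[5.2266] v=[-1.5541]
Step 33: x=[5.1479] v=[-1.5732]
Step 34: x=[5.0684] v=[-1.5899]
Step 35: x=[4.9882] v=[-1.6042]
Step 36: x=[4.9074] v=[-1.6160]
Step 37: x=[4.8261] v=[-1.6254]
Step 38: x=[4.7445] v=[-1.6323]
Step 39: x=[4.6627] v=[-1.6367]
Step 40: x=[4.5808] v=[-1.6386]
Step 41: x=[4.4989] v=[-1.6380]
Step 42: x=[4.4172] v=[-1.6349]
Step 43: x=[4.3357] v=[-1.6293]
v[0] did not become non-negative within 43 steps; using fallback time=2.1500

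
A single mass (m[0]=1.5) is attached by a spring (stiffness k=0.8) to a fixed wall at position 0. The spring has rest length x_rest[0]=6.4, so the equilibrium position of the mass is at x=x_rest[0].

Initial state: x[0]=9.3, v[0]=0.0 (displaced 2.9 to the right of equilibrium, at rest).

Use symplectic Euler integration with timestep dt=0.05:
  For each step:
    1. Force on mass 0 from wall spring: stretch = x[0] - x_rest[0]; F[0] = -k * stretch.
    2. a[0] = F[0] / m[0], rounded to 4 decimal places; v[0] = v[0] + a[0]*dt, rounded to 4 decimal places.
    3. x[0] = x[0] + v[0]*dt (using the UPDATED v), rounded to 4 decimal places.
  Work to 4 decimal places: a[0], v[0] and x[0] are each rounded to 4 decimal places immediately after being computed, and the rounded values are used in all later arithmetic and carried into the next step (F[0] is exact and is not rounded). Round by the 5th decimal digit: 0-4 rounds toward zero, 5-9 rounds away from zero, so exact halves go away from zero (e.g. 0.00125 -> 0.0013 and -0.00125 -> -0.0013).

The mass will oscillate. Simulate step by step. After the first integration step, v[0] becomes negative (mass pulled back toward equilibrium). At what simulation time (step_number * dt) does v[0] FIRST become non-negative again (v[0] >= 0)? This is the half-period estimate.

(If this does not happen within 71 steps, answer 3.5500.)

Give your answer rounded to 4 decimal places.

Answer: 3.5500

Derivation:
Step 0: x=[9.3000] v=[0.0000]
Step 1: x=[9.2961] v=[-0.0773]
Step 2: x=[9.2884] v=[-0.1545]
Step 3: x=[9.2768] v=[-0.2315]
Step 4: x=[9.2614] v=[-0.3082]
Step 5: x=[9.2422] v=[-0.3845]
Step 6: x=[9.2192] v=[-0.4603]
Step 7: x=[9.1924] v=[-0.5355]
Step 8: x=[9.1619] v=[-0.6100]
Step 9: x=[9.1277] v=[-0.6837]
Step 10: x=[9.0899] v=[-0.7564]
Step 11: x=[9.0485] v=[-0.8281]
Step 12: x=[9.0036] v=[-0.8987]
Step 13: x=[8.9552] v=[-0.9681]
Step 14: x=[8.9034] v=[-1.0362]
Step 15: x=[8.8483] v=[-1.1030]
Step 16: x=[8.7899] v=[-1.1683]
Step 17: x=[8.7283] v=[-1.2320]
Step 18: x=[8.6636] v=[-1.2941]
Step 19: x=[8.5959] v=[-1.3545]
Step 20: x=[8.5252] v=[-1.4131]
Step 21: x=[8.4517] v=[-1.4698]
Step 22: x=[8.3755] v=[-1.5245]
Step 23: x=[8.2966] v=[-1.5772]
Step 24: x=[8.2152] v=[-1.6278]
Step 25: x=[8.1314] v=[-1.6762]
Step 26: x=[8.0453] v=[-1.7224]
Step 27: x=[7.9570] v=[-1.7663]
Step 28: x=[7.8666] v=[-1.8078]
Step 29: x=[7.7743] v=[-1.8469]
Step 30: x=[7.6801] v=[-1.8836]
Step 31: x=[7.5842] v=[-1.9177]
Step 32: x=[7.4867] v=[-1.9493]
Step 33: x=[7.3878] v=[-1.9783]
Step 34: x=[7.2876] v=[-2.0046]
Step 35: x=[7.1862] v=[-2.0283]
Step 36: x=[7.0837] v=[-2.0493]
Step 37: x=[6.9803] v=[-2.0675]
Step 38: x=[6.8762] v=[-2.0830]
Step 39: x=[6.7714] v=[-2.0957]
Step 40: x=[6.6661] v=[-2.1056]
Step 41: x=[6.5605] v=[-2.1127]
Step 42: x=[6.4547] v=[-2.1170]
Step 43: x=[6.3488] v=[-2.1185]
Step 44: x=[6.2429] v=[-2.1171]
Step 45: x=[6.1373] v=[-2.1129]
Step 46: x=[6.0320] v=[-2.1059]
Step 47: x=[5.9272] v=[-2.0961]
Step 48: x=[5.8230] v=[-2.0835]
Step 49: x=[5.7196] v=[-2.0681]
Step 50: x=[5.6171] v=[-2.0500]
Step 51: x=[5.5156] v=[-2.0291]
Step 52: x=[5.4153] v=[-2.0055]
Step 53: x=[5.3163] v=[-1.9792]
Step 54: x=[5.2188] v=[-1.9503]
Step 55: x=[5.1229] v=[-1.9188]
Step 56: x=[5.0287] v=[-1.8847]
Step 57: x=[4.9363] v=[-1.8481]
Step 58: x=[4.8458] v=[-1.8091]
Step 59: x=[4.7574] v=[-1.7677]
Step 60: x=[4.6712] v=[-1.7239]
Step 61: x=[4.5873] v=[-1.6778]
Step 62: x=[4.5058] v=[-1.6295]
Step 63: x=[4.4269] v=[-1.5790]
Step 64: x=[4.3506] v=[-1.5264]
Step 65: x=[4.2770] v=[-1.4718]
Step 66: x=[4.2062] v=[-1.4152]
Step 67: x=[4.1384] v=[-1.3567]
Step 68: x=[4.0736] v=[-1.2964]
Step 69: x=[4.0119] v=[-1.2344]
Step 70: x=[3.9534] v=[-1.1707]
Step 71: x=[3.8981] v=[-1.1055]
v[0] did not become non-negative within 71 steps; using fallback time=3.5500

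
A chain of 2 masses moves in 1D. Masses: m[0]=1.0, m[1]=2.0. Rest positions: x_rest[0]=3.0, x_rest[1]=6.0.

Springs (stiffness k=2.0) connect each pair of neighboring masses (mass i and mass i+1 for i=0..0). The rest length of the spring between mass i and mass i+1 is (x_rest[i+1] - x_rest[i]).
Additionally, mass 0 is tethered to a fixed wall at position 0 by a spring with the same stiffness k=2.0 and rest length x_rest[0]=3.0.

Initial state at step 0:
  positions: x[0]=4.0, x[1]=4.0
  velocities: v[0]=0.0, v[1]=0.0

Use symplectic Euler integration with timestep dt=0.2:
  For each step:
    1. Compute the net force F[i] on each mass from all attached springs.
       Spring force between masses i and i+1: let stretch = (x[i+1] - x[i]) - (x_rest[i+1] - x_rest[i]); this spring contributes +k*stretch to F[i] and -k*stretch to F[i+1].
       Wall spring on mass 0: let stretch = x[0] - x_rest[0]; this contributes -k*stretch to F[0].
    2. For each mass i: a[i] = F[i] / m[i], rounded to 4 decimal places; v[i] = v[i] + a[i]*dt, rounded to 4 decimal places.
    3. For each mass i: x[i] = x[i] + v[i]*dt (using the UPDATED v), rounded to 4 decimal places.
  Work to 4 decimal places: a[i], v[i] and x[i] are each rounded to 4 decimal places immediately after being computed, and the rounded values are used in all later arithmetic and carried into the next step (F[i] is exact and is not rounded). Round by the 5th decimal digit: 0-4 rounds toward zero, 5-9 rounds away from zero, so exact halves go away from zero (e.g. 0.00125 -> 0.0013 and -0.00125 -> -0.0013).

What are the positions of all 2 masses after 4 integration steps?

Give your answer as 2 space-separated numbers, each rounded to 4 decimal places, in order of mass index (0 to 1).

Answer: 1.6361 4.9574

Derivation:
Step 0: x=[4.0000 4.0000] v=[0.0000 0.0000]
Step 1: x=[3.6800 4.1200] v=[-1.6000 0.6000]
Step 2: x=[3.1008 4.3424] v=[-2.8960 1.1120]
Step 3: x=[2.3729 4.6351] v=[-3.6397 1.4637]
Step 4: x=[1.6361 4.9574] v=[-3.6840 1.6113]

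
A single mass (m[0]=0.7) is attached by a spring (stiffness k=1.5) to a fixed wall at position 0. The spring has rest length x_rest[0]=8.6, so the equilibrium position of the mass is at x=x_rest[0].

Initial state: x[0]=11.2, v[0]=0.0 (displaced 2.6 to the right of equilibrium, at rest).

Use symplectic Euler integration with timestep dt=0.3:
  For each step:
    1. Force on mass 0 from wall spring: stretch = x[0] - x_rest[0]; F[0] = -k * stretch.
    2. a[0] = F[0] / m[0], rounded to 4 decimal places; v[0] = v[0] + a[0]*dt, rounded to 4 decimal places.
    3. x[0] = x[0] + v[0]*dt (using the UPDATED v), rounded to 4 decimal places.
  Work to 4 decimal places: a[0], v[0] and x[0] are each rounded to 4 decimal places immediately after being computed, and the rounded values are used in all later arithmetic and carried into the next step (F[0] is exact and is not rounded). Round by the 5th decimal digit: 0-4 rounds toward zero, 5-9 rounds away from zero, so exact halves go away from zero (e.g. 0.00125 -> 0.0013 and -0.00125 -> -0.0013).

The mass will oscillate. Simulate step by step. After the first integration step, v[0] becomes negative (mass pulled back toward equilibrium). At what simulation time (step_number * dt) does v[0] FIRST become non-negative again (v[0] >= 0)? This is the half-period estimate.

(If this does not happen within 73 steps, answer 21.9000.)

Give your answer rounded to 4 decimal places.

Answer: 2.4000

Derivation:
Step 0: x=[11.2000] v=[0.0000]
Step 1: x=[10.6986] v=[-1.6714]
Step 2: x=[9.7925] v=[-3.0205]
Step 3: x=[8.6564] v=[-3.7871]
Step 4: x=[7.5094] v=[-3.8234]
Step 5: x=[6.5727] v=[-3.1223]
Step 6: x=[6.0270] v=[-1.8190]
Step 7: x=[5.9775] v=[-0.1649]
Step 8: x=[6.4338] v=[1.5210]
First v>=0 after going negative at step 8, time=2.4000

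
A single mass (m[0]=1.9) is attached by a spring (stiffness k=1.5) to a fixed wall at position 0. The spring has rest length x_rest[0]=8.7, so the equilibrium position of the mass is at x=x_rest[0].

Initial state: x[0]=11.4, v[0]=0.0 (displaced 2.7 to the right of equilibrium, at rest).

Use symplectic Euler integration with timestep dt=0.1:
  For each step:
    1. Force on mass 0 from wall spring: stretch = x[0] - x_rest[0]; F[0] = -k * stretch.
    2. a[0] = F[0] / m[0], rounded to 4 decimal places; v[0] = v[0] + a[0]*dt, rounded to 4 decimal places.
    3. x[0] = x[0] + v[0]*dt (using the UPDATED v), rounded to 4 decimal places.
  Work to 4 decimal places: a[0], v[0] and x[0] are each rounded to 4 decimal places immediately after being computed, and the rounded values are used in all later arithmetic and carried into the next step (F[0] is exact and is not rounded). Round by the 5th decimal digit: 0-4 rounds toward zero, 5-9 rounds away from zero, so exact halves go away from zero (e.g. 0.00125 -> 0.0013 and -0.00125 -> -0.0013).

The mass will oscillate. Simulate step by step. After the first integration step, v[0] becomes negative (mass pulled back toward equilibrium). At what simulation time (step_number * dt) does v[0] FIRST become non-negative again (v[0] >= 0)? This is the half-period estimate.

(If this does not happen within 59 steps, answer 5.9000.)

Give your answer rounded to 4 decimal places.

Step 0: x=[11.4000] v=[0.0000]
Step 1: x=[11.3787] v=[-0.2132]
Step 2: x=[11.3362] v=[-0.4247]
Step 3: x=[11.2729] v=[-0.6328]
Step 4: x=[11.1893] v=[-0.8359]
Step 5: x=[11.0861] v=[-1.0324]
Step 6: x=[10.9640] v=[-1.2208]
Step 7: x=[10.8241] v=[-1.3995]
Step 8: x=[10.6674] v=[-1.5672]
Step 9: x=[10.4952] v=[-1.7225]
Step 10: x=[10.3088] v=[-1.8642]
Step 11: x=[10.1097] v=[-1.9912]
Step 12: x=[9.8995] v=[-2.1025]
Step 13: x=[9.6798] v=[-2.1972]
Step 14: x=[9.4523] v=[-2.2746]
Step 15: x=[9.2189] v=[-2.3340]
Step 16: x=[8.9814] v=[-2.3750]
Step 17: x=[8.7417] v=[-2.3972]
Step 18: x=[8.5017] v=[-2.4005]
Step 19: x=[8.2632] v=[-2.3848]
Step 20: x=[8.0282] v=[-2.3503]
Step 21: x=[7.7985] v=[-2.2973]
Step 22: x=[7.5759] v=[-2.2261]
Step 23: x=[7.3622] v=[-2.1374]
Step 24: x=[7.1590] v=[-2.0318]
Step 25: x=[6.9680] v=[-1.9101]
Step 26: x=[6.7907] v=[-1.7734]
Step 27: x=[6.6284] v=[-1.6227]
Step 28: x=[6.4825] v=[-1.4592]
Step 29: x=[6.3541] v=[-1.2841]
Step 30: x=[6.2442] v=[-1.0989]
Step 31: x=[6.1537] v=[-0.9050]
Step 32: x=[6.0833] v=[-0.7040]
Step 33: x=[6.0336] v=[-0.4974]
Step 34: x=[6.0049] v=[-0.2869]
Step 35: x=[5.9975] v=[-0.0741]
Step 36: x=[6.0114] v=[0.1393]
First v>=0 after going negative at step 36, time=3.6000

Answer: 3.6000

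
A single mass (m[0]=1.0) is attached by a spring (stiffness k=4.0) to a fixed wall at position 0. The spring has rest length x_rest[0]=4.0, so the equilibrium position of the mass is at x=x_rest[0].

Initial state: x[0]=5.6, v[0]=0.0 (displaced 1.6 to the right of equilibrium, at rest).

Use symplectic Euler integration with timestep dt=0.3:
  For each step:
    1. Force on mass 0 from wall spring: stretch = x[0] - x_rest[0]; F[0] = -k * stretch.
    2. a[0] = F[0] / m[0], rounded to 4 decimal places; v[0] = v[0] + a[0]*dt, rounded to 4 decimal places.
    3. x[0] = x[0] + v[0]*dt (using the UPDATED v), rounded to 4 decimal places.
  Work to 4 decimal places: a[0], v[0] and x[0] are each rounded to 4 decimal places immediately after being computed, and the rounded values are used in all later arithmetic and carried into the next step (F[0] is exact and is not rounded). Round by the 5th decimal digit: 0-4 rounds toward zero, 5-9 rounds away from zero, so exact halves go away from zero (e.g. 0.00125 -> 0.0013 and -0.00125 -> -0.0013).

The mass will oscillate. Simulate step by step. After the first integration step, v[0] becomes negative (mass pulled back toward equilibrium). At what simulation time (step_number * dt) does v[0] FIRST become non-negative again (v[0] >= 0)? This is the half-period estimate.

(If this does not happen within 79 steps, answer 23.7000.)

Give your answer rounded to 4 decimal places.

Step 0: x=[5.6000] v=[0.0000]
Step 1: x=[5.0240] v=[-1.9200]
Step 2: x=[4.0794] v=[-3.1488]
Step 3: x=[3.1062] v=[-3.2441]
Step 4: x=[2.4548] v=[-2.1715]
Step 5: x=[2.3596] v=[-0.3173]
Step 6: x=[2.8550] v=[1.6512]
First v>=0 after going negative at step 6, time=1.8000

Answer: 1.8000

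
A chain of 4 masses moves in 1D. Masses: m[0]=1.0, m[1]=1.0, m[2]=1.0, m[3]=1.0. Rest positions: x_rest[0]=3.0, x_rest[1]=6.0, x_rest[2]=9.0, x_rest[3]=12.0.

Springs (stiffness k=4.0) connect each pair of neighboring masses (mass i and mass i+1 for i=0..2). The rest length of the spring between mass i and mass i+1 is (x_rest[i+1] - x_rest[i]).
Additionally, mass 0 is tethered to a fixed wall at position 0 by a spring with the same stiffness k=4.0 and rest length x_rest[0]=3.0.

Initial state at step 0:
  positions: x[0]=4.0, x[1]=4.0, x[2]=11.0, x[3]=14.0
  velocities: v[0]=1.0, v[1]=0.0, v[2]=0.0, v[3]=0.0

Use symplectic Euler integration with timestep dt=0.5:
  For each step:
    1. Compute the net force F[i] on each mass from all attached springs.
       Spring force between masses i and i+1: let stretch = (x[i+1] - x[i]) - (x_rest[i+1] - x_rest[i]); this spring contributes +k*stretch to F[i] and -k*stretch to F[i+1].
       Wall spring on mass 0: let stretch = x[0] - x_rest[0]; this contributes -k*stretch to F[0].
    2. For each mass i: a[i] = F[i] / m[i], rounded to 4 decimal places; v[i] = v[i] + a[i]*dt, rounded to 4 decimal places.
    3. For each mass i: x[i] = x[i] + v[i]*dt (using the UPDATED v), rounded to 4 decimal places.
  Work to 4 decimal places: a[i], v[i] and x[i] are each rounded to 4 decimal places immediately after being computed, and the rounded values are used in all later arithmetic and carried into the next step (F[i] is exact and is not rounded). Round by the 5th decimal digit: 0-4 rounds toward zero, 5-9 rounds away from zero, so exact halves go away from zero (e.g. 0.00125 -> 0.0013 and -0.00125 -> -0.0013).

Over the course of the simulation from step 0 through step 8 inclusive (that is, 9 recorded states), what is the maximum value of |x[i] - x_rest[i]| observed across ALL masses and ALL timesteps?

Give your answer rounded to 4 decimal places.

Answer: 5.0000

Derivation:
Step 0: x=[4.0000 4.0000 11.0000 14.0000] v=[1.0000 0.0000 0.0000 0.0000]
Step 1: x=[0.5000 11.0000 7.0000 14.0000] v=[-7.0000 14.0000 -8.0000 0.0000]
Step 2: x=[7.0000 3.5000 14.0000 10.0000] v=[13.0000 -15.0000 14.0000 -8.0000]
Step 3: x=[3.0000 10.0000 6.5000 13.0000] v=[-8.0000 13.0000 -15.0000 6.0000]
Step 4: x=[3.0000 6.0000 9.0000 12.5000] v=[0.0000 -8.0000 5.0000 -1.0000]
Step 5: x=[3.0000 2.0000 12.0000 11.5000] v=[0.0000 -8.0000 6.0000 -2.0000]
Step 6: x=[-1.0000 9.0000 4.5000 14.0000] v=[-8.0000 14.0000 -15.0000 5.0000]
Step 7: x=[6.0000 1.5000 11.0000 10.0000] v=[14.0000 -15.0000 13.0000 -8.0000]
Step 8: x=[2.5000 8.0000 7.0000 10.0000] v=[-7.0000 13.0000 -8.0000 0.0000]
Max displacement = 5.0000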